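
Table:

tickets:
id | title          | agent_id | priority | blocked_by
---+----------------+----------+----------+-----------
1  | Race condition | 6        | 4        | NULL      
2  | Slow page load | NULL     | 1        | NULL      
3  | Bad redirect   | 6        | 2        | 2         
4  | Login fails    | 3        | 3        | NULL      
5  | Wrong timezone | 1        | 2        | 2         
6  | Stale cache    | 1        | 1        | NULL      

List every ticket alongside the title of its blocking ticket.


This is a self-join: tickets is joined to a second copy of itself, matching each row's blocked_by to another row's id. Use LEFT JOIN so rows with blocked_by=NULL are kept.
  - ticket 1 (Race condition): blocked_by=NULL -> NULL
  - ticket 2 (Slow page load): blocked_by=NULL -> NULL
  - ticket 3 (Bad redirect): blocked_by=2 -> Slow page load
  - ticket 4 (Login fails): blocked_by=NULL -> NULL
  - ticket 5 (Wrong timezone): blocked_by=2 -> Slow page load
  - ticket 6 (Stale cache): blocked_by=NULL -> NULL

SQL:
SELECT a.title AS item, b.title AS blocked_by
FROM tickets a
LEFT JOIN tickets b ON a.blocked_by = b.id

Result:
item           | blocked_by    
---------------+---------------
Race condition | NULL          
Slow page load | NULL          
Bad redirect   | Slow page load
Login fails    | NULL          
Wrong timezone | Slow page load
Stale cache    | NULL          


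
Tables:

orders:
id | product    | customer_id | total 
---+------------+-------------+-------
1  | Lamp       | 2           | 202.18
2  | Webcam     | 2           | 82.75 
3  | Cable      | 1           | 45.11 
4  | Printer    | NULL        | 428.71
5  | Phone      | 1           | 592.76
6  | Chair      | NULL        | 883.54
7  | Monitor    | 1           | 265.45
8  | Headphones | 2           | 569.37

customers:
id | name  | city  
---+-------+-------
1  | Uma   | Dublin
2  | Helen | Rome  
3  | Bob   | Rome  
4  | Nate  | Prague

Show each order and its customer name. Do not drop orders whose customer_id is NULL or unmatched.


LEFT JOIN keeps every row from orders (the left table); where customer_id has no match in customers, the customer columns become NULL. Walk through each order:
  - order 1 (Lamp): customer_id=2 -> matches Helen
  - order 2 (Webcam): customer_id=2 -> matches Helen
  - order 3 (Cable): customer_id=1 -> matches Uma
  - order 4 (Printer): customer_id=NULL, no match -> kept with NULL
  - order 5 (Phone): customer_id=1 -> matches Uma
  - order 6 (Chair): customer_id=NULL, no match -> kept with NULL
  - order 7 (Monitor): customer_id=1 -> matches Uma
  - order 8 (Headphones): customer_id=2 -> matches Helen
All 8 rows appear; 2 have NULL customer.

SQL:
SELECT a.product, b.name AS customer
FROM orders a
LEFT JOIN customers b ON a.customer_id = b.id

Result:
product    | customer
-----------+---------
Lamp       | Helen   
Webcam     | Helen   
Cable      | Uma     
Printer    | NULL    
Phone      | Uma     
Chair      | NULL    
Monitor    | Uma     
Headphones | Helen   


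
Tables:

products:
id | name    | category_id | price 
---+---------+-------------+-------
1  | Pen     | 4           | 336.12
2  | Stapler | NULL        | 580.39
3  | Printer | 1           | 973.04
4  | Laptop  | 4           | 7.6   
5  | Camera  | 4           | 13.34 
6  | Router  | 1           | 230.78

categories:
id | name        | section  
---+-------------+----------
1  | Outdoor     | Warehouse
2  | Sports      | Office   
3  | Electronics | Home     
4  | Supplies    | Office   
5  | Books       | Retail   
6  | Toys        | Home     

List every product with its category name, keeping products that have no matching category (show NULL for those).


LEFT JOIN keeps every row from products (the left table); where category_id has no match in categories, the category columns become NULL. Walk through each product:
  - product 1 (Pen): category_id=4 -> matches Supplies
  - product 2 (Stapler): category_id=NULL, no match -> kept with NULL
  - product 3 (Printer): category_id=1 -> matches Outdoor
  - product 4 (Laptop): category_id=4 -> matches Supplies
  - product 5 (Camera): category_id=4 -> matches Supplies
  - product 6 (Router): category_id=1 -> matches Outdoor
All 6 rows appear; 1 has NULL category.

SQL:
SELECT a.name, b.name AS category
FROM products a
LEFT JOIN categories b ON a.category_id = b.id

Result:
name    | category
--------+---------
Pen     | Supplies
Stapler | NULL    
Printer | Outdoor 
Laptop  | Supplies
Camera  | Supplies
Router  | Outdoor 


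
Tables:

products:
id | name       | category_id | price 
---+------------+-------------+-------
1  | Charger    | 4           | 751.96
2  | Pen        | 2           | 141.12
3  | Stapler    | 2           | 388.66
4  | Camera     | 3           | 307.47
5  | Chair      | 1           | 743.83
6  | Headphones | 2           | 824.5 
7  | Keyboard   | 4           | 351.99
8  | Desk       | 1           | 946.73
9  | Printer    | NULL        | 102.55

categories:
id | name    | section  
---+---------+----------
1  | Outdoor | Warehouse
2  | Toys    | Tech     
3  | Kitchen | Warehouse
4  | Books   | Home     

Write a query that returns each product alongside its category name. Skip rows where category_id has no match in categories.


INNER JOIN keeps only products rows whose category_id matches an id in categories. Walk through each product:
  - product 1 (Charger): category_id=4 -> matches Books
  - product 2 (Pen): category_id=2 -> matches Toys
  - product 3 (Stapler): category_id=2 -> matches Toys
  - product 4 (Camera): category_id=3 -> matches Kitchen
  - product 5 (Chair): category_id=1 -> matches Outdoor
  - product 6 (Headphones): category_id=2 -> matches Toys
  - product 7 (Keyboard): category_id=4 -> matches Books
  - product 8 (Desk): category_id=1 -> matches Outdoor
  - product 9 (Printer): category_id=NULL, no match -> dropped
So 1 of 9 rows is dropped.

SQL:
SELECT a.name, b.name AS category
FROM products a
INNER JOIN categories b ON a.category_id = b.id

Result:
name       | category
-----------+---------
Charger    | Books   
Pen        | Toys    
Stapler    | Toys    
Camera     | Kitchen 
Chair      | Outdoor 
Headphones | Toys    
Keyboard   | Books   
Desk       | Outdoor 


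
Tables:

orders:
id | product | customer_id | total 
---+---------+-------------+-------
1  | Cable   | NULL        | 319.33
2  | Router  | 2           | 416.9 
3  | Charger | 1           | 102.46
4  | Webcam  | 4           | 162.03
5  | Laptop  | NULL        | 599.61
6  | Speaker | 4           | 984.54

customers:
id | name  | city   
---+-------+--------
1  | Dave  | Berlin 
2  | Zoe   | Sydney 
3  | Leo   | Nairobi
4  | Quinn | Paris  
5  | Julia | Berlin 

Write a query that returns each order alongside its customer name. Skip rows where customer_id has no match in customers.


INNER JOIN keeps only orders rows whose customer_id matches an id in customers. Walk through each order:
  - order 1 (Cable): customer_id=NULL, no match -> dropped
  - order 2 (Router): customer_id=2 -> matches Zoe
  - order 3 (Charger): customer_id=1 -> matches Dave
  - order 4 (Webcam): customer_id=4 -> matches Quinn
  - order 5 (Laptop): customer_id=NULL, no match -> dropped
  - order 6 (Speaker): customer_id=4 -> matches Quinn
So 2 of 6 rows are dropped.

SQL:
SELECT a.product, b.name AS customer
FROM orders a
INNER JOIN customers b ON a.customer_id = b.id

Result:
product | customer
--------+---------
Router  | Zoe     
Charger | Dave    
Webcam  | Quinn   
Speaker | Quinn   


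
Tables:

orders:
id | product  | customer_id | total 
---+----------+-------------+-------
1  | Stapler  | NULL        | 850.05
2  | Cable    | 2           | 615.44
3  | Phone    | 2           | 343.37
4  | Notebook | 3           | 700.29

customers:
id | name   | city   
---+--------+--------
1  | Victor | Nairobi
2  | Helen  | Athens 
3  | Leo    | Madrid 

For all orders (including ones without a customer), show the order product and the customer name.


LEFT JOIN keeps every row from orders (the left table); where customer_id has no match in customers, the customer columns become NULL. Walk through each order:
  - order 1 (Stapler): customer_id=NULL, no match -> kept with NULL
  - order 2 (Cable): customer_id=2 -> matches Helen
  - order 3 (Phone): customer_id=2 -> matches Helen
  - order 4 (Notebook): customer_id=3 -> matches Leo
All 4 rows appear; 1 has NULL customer.

SQL:
SELECT a.product, b.name AS customer
FROM orders a
LEFT JOIN customers b ON a.customer_id = b.id

Result:
product  | customer
---------+---------
Stapler  | NULL    
Cable    | Helen   
Phone    | Helen   
Notebook | Leo     


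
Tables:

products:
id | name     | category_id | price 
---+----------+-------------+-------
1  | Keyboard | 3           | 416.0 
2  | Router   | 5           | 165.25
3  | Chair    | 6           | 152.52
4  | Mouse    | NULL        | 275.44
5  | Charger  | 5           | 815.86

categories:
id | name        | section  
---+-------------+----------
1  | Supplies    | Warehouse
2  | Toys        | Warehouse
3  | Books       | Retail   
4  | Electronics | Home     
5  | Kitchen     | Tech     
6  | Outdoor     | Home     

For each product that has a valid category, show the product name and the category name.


INNER JOIN keeps only products rows whose category_id matches an id in categories. Walk through each product:
  - product 1 (Keyboard): category_id=3 -> matches Books
  - product 2 (Router): category_id=5 -> matches Kitchen
  - product 3 (Chair): category_id=6 -> matches Outdoor
  - product 4 (Mouse): category_id=NULL, no match -> dropped
  - product 5 (Charger): category_id=5 -> matches Kitchen
So 1 of 5 rows is dropped.

SQL:
SELECT a.name, b.name AS category
FROM products a
INNER JOIN categories b ON a.category_id = b.id

Result:
name     | category
---------+---------
Keyboard | Books   
Router   | Kitchen 
Chair    | Outdoor 
Charger  | Kitchen 


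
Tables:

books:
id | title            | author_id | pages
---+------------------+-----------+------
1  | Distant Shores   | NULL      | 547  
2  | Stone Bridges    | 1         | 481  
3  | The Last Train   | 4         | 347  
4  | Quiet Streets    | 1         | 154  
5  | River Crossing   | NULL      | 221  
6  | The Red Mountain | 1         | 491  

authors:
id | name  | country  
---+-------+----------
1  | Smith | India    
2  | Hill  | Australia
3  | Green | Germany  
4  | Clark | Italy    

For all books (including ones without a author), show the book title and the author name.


LEFT JOIN keeps every row from books (the left table); where author_id has no match in authors, the author columns become NULL. Walk through each book:
  - book 1 (Distant Shores): author_id=NULL, no match -> kept with NULL
  - book 2 (Stone Bridges): author_id=1 -> matches Smith
  - book 3 (The Last Train): author_id=4 -> matches Clark
  - book 4 (Quiet Streets): author_id=1 -> matches Smith
  - book 5 (River Crossing): author_id=NULL, no match -> kept with NULL
  - book 6 (The Red Mountain): author_id=1 -> matches Smith
All 6 rows appear; 2 have NULL author.

SQL:
SELECT a.title, b.name AS author
FROM books a
LEFT JOIN authors b ON a.author_id = b.id

Result:
title            | author
-----------------+-------
Distant Shores   | NULL  
Stone Bridges    | Smith 
The Last Train   | Clark 
Quiet Streets    | Smith 
River Crossing   | NULL  
The Red Mountain | Smith 


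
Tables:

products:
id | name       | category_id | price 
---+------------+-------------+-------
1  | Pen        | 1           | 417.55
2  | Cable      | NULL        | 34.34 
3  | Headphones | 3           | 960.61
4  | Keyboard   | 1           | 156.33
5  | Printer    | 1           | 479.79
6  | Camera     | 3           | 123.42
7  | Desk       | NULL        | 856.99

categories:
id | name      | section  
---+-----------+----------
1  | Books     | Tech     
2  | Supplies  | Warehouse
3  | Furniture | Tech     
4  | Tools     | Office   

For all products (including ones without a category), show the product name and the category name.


LEFT JOIN keeps every row from products (the left table); where category_id has no match in categories, the category columns become NULL. Walk through each product:
  - product 1 (Pen): category_id=1 -> matches Books
  - product 2 (Cable): category_id=NULL, no match -> kept with NULL
  - product 3 (Headphones): category_id=3 -> matches Furniture
  - product 4 (Keyboard): category_id=1 -> matches Books
  - product 5 (Printer): category_id=1 -> matches Books
  - product 6 (Camera): category_id=3 -> matches Furniture
  - product 7 (Desk): category_id=NULL, no match -> kept with NULL
All 7 rows appear; 2 have NULL category.

SQL:
SELECT a.name, b.name AS category
FROM products a
LEFT JOIN categories b ON a.category_id = b.id

Result:
name       | category 
-----------+----------
Pen        | Books    
Cable      | NULL     
Headphones | Furniture
Keyboard   | Books    
Printer    | Books    
Camera     | Furniture
Desk       | NULL     


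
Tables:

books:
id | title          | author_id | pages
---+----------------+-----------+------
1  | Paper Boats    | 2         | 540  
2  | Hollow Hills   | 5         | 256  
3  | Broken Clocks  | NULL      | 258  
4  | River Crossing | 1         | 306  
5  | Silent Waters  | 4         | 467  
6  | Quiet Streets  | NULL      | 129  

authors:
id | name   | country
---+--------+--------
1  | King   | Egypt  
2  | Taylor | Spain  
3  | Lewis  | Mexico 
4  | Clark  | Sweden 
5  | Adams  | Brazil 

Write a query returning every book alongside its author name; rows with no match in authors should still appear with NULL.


LEFT JOIN keeps every row from books (the left table); where author_id has no match in authors, the author columns become NULL. Walk through each book:
  - book 1 (Paper Boats): author_id=2 -> matches Taylor
  - book 2 (Hollow Hills): author_id=5 -> matches Adams
  - book 3 (Broken Clocks): author_id=NULL, no match -> kept with NULL
  - book 4 (River Crossing): author_id=1 -> matches King
  - book 5 (Silent Waters): author_id=4 -> matches Clark
  - book 6 (Quiet Streets): author_id=NULL, no match -> kept with NULL
All 6 rows appear; 2 have NULL author.

SQL:
SELECT a.title, b.name AS author
FROM books a
LEFT JOIN authors b ON a.author_id = b.id

Result:
title          | author
---------------+-------
Paper Boats    | Taylor
Hollow Hills   | Adams 
Broken Clocks  | NULL  
River Crossing | King  
Silent Waters  | Clark 
Quiet Streets  | NULL  


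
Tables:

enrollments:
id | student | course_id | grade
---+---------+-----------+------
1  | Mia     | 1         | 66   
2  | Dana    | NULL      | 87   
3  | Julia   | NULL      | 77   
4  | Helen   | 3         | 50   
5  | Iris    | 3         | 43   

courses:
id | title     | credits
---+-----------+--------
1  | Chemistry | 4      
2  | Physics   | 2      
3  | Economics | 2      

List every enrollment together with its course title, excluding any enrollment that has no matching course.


INNER JOIN keeps only enrollments rows whose course_id matches an id in courses. Walk through each enrollment:
  - enrollment 1 (Mia): course_id=1 -> matches Chemistry
  - enrollment 2 (Dana): course_id=NULL, no match -> dropped
  - enrollment 3 (Julia): course_id=NULL, no match -> dropped
  - enrollment 4 (Helen): course_id=3 -> matches Economics
  - enrollment 5 (Iris): course_id=3 -> matches Economics
So 2 of 5 rows are dropped.

SQL:
SELECT a.student, b.title AS course
FROM enrollments a
INNER JOIN courses b ON a.course_id = b.id

Result:
student | course   
--------+----------
Mia     | Chemistry
Helen   | Economics
Iris    | Economics


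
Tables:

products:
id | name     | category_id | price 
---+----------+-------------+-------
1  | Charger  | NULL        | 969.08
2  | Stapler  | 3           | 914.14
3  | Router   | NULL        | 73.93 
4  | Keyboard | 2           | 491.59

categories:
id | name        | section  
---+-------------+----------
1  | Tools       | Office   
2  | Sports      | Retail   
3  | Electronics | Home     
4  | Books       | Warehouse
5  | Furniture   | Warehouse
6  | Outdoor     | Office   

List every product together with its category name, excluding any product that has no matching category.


INNER JOIN keeps only products rows whose category_id matches an id in categories. Walk through each product:
  - product 1 (Charger): category_id=NULL, no match -> dropped
  - product 2 (Stapler): category_id=3 -> matches Electronics
  - product 3 (Router): category_id=NULL, no match -> dropped
  - product 4 (Keyboard): category_id=2 -> matches Sports
So 2 of 4 rows are dropped.

SQL:
SELECT a.name, b.name AS category
FROM products a
INNER JOIN categories b ON a.category_id = b.id

Result:
name     | category   
---------+------------
Stapler  | Electronics
Keyboard | Sports     


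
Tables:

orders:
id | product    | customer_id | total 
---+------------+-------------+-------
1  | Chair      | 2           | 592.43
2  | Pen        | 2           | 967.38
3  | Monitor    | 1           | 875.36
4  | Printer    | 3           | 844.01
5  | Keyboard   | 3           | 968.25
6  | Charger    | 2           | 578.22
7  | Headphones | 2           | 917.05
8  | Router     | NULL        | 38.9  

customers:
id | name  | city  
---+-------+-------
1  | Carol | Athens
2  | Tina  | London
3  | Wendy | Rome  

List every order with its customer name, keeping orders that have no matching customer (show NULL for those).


LEFT JOIN keeps every row from orders (the left table); where customer_id has no match in customers, the customer columns become NULL. Walk through each order:
  - order 1 (Chair): customer_id=2 -> matches Tina
  - order 2 (Pen): customer_id=2 -> matches Tina
  - order 3 (Monitor): customer_id=1 -> matches Carol
  - order 4 (Printer): customer_id=3 -> matches Wendy
  - order 5 (Keyboard): customer_id=3 -> matches Wendy
  - order 6 (Charger): customer_id=2 -> matches Tina
  - order 7 (Headphones): customer_id=2 -> matches Tina
  - order 8 (Router): customer_id=NULL, no match -> kept with NULL
All 8 rows appear; 1 has NULL customer.

SQL:
SELECT a.product, b.name AS customer
FROM orders a
LEFT JOIN customers b ON a.customer_id = b.id

Result:
product    | customer
-----------+---------
Chair      | Tina    
Pen        | Tina    
Monitor    | Carol   
Printer    | Wendy   
Keyboard   | Wendy   
Charger    | Tina    
Headphones | Tina    
Router     | NULL    


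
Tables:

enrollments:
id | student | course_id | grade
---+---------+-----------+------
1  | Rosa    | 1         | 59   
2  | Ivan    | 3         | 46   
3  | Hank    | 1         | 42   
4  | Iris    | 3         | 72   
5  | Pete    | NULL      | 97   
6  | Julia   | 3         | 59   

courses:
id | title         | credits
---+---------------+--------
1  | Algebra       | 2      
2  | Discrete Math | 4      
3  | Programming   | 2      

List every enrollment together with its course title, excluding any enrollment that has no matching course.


INNER JOIN keeps only enrollments rows whose course_id matches an id in courses. Walk through each enrollment:
  - enrollment 1 (Rosa): course_id=1 -> matches Algebra
  - enrollment 2 (Ivan): course_id=3 -> matches Programming
  - enrollment 3 (Hank): course_id=1 -> matches Algebra
  - enrollment 4 (Iris): course_id=3 -> matches Programming
  - enrollment 5 (Pete): course_id=NULL, no match -> dropped
  - enrollment 6 (Julia): course_id=3 -> matches Programming
So 1 of 6 rows is dropped.

SQL:
SELECT a.student, b.title AS course
FROM enrollments a
INNER JOIN courses b ON a.course_id = b.id

Result:
student | course     
--------+------------
Rosa    | Algebra    
Ivan    | Programming
Hank    | Algebra    
Iris    | Programming
Julia   | Programming


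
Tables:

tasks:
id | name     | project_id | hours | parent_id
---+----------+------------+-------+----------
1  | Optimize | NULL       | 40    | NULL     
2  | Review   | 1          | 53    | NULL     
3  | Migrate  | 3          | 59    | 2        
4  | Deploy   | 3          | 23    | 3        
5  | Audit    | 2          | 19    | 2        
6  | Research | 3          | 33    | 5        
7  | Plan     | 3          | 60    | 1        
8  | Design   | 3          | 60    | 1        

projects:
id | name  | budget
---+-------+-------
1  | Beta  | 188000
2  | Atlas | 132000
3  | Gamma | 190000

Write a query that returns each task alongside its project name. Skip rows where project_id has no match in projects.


INNER JOIN keeps only tasks rows whose project_id matches an id in projects. Walk through each task:
  - task 1 (Optimize): project_id=NULL, no match -> dropped
  - task 2 (Review): project_id=1 -> matches Beta
  - task 3 (Migrate): project_id=3 -> matches Gamma
  - task 4 (Deploy): project_id=3 -> matches Gamma
  - task 5 (Audit): project_id=2 -> matches Atlas
  - task 6 (Research): project_id=3 -> matches Gamma
  - task 7 (Plan): project_id=3 -> matches Gamma
  - task 8 (Design): project_id=3 -> matches Gamma
So 1 of 8 rows is dropped.

SQL:
SELECT a.name, b.name AS project
FROM tasks a
INNER JOIN projects b ON a.project_id = b.id

Result:
name     | project
---------+--------
Review   | Beta   
Migrate  | Gamma  
Deploy   | Gamma  
Audit    | Atlas  
Research | Gamma  
Plan     | Gamma  
Design   | Gamma  


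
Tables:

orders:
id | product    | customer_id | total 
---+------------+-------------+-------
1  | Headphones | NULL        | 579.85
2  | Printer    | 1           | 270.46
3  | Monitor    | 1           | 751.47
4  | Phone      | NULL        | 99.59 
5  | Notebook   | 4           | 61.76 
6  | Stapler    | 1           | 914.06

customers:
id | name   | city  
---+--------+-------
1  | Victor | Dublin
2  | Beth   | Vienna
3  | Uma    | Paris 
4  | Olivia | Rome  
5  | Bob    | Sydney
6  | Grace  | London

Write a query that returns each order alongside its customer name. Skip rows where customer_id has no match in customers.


INNER JOIN keeps only orders rows whose customer_id matches an id in customers. Walk through each order:
  - order 1 (Headphones): customer_id=NULL, no match -> dropped
  - order 2 (Printer): customer_id=1 -> matches Victor
  - order 3 (Monitor): customer_id=1 -> matches Victor
  - order 4 (Phone): customer_id=NULL, no match -> dropped
  - order 5 (Notebook): customer_id=4 -> matches Olivia
  - order 6 (Stapler): customer_id=1 -> matches Victor
So 2 of 6 rows are dropped.

SQL:
SELECT a.product, b.name AS customer
FROM orders a
INNER JOIN customers b ON a.customer_id = b.id

Result:
product  | customer
---------+---------
Printer  | Victor  
Monitor  | Victor  
Notebook | Olivia  
Stapler  | Victor  


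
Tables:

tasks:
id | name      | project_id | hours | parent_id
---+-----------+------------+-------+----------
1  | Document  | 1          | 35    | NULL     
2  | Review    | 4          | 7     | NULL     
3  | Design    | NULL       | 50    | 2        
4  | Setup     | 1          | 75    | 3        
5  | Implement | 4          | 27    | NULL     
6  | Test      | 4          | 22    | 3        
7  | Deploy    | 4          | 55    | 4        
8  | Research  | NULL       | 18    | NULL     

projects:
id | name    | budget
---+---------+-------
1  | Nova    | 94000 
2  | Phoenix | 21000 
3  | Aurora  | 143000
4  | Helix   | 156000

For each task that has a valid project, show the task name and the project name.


INNER JOIN keeps only tasks rows whose project_id matches an id in projects. Walk through each task:
  - task 1 (Document): project_id=1 -> matches Nova
  - task 2 (Review): project_id=4 -> matches Helix
  - task 3 (Design): project_id=NULL, no match -> dropped
  - task 4 (Setup): project_id=1 -> matches Nova
  - task 5 (Implement): project_id=4 -> matches Helix
  - task 6 (Test): project_id=4 -> matches Helix
  - task 7 (Deploy): project_id=4 -> matches Helix
  - task 8 (Research): project_id=NULL, no match -> dropped
So 2 of 8 rows are dropped.

SQL:
SELECT a.name, b.name AS project
FROM tasks a
INNER JOIN projects b ON a.project_id = b.id

Result:
name      | project
----------+--------
Document  | Nova   
Review    | Helix  
Setup     | Nova   
Implement | Helix  
Test      | Helix  
Deploy    | Helix  


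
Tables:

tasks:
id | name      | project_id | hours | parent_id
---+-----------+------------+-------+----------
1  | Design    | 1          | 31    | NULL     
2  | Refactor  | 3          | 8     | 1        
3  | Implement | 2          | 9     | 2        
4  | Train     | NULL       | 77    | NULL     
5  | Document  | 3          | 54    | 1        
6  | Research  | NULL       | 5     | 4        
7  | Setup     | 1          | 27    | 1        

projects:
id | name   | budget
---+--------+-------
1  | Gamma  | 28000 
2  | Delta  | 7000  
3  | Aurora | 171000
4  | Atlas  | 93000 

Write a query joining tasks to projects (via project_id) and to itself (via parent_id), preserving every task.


Two LEFT JOINs from the same base table tasks: one to projects via project_id, one to tasks itself via parent_id. Both are LEFT so every task is preserved.
Match against projects:
  - task 1 (Design): project_id=1 -> matches Gamma
  - task 2 (Refactor): project_id=3 -> matches Aurora
  - task 3 (Implement): project_id=2 -> matches Delta
  - task 4 (Train): project_id=NULL, no match -> kept with NULL
  - task 5 (Document): project_id=3 -> matches Aurora
  - task 6 (Research): project_id=NULL, no match -> kept with NULL
  - task 7 (Setup): project_id=1 -> matches Gamma
Match against tasks (self):
  - task 1 (Design): parent_id=NULL -> NULL
  - task 2 (Refactor): parent_id=1 -> Design
  - task 3 (Implement): parent_id=2 -> Refactor
  - task 4 (Train): parent_id=NULL -> NULL
  - task 5 (Document): parent_id=1 -> Design
  - task 6 (Research): parent_id=4 -> Train
  - task 7 (Setup): parent_id=1 -> Design

SQL:
SELECT a.name, b.name AS project, c.name AS parent
FROM tasks a
LEFT JOIN projects b ON a.project_id = b.id
LEFT JOIN tasks c ON a.parent_id = c.id

Result:
name      | project | parent  
----------+---------+---------
Design    | Gamma   | NULL    
Refactor  | Aurora  | Design  
Implement | Delta   | Refactor
Train     | NULL    | NULL    
Document  | Aurora  | Design  
Research  | NULL    | Train   
Setup     | Gamma   | Design  


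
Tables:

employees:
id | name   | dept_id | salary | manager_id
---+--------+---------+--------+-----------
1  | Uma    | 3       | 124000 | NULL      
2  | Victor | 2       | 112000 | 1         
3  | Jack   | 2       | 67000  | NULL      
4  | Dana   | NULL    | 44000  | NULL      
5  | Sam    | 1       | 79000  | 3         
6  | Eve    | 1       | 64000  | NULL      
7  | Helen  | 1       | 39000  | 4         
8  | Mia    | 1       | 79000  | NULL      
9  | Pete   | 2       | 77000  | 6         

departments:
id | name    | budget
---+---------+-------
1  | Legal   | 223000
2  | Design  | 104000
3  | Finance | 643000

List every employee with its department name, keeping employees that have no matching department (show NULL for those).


LEFT JOIN keeps every row from employees (the left table); where dept_id has no match in departments, the department columns become NULL. Walk through each employee:
  - employee 1 (Uma): dept_id=3 -> matches Finance
  - employee 2 (Victor): dept_id=2 -> matches Design
  - employee 3 (Jack): dept_id=2 -> matches Design
  - employee 4 (Dana): dept_id=NULL, no match -> kept with NULL
  - employee 5 (Sam): dept_id=1 -> matches Legal
  - employee 6 (Eve): dept_id=1 -> matches Legal
  - employee 7 (Helen): dept_id=1 -> matches Legal
  - employee 8 (Mia): dept_id=1 -> matches Legal
  - employee 9 (Pete): dept_id=2 -> matches Design
All 9 rows appear; 1 has NULL department.

SQL:
SELECT a.name, b.name AS department
FROM employees a
LEFT JOIN departments b ON a.dept_id = b.id

Result:
name   | department
-------+-----------
Uma    | Finance   
Victor | Design    
Jack   | Design    
Dana   | NULL      
Sam    | Legal     
Eve    | Legal     
Helen  | Legal     
Mia    | Legal     
Pete   | Design    


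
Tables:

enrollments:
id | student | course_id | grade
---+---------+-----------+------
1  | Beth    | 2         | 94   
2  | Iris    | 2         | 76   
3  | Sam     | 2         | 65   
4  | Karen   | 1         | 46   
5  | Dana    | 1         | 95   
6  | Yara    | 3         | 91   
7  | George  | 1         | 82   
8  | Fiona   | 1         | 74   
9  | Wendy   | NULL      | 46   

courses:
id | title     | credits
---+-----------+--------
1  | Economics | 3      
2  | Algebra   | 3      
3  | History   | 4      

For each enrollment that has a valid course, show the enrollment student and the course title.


INNER JOIN keeps only enrollments rows whose course_id matches an id in courses. Walk through each enrollment:
  - enrollment 1 (Beth): course_id=2 -> matches Algebra
  - enrollment 2 (Iris): course_id=2 -> matches Algebra
  - enrollment 3 (Sam): course_id=2 -> matches Algebra
  - enrollment 4 (Karen): course_id=1 -> matches Economics
  - enrollment 5 (Dana): course_id=1 -> matches Economics
  - enrollment 6 (Yara): course_id=3 -> matches History
  - enrollment 7 (George): course_id=1 -> matches Economics
  - enrollment 8 (Fiona): course_id=1 -> matches Economics
  - enrollment 9 (Wendy): course_id=NULL, no match -> dropped
So 1 of 9 rows is dropped.

SQL:
SELECT a.student, b.title AS course
FROM enrollments a
INNER JOIN courses b ON a.course_id = b.id

Result:
student | course   
--------+----------
Beth    | Algebra  
Iris    | Algebra  
Sam     | Algebra  
Karen   | Economics
Dana    | Economics
Yara    | History  
George  | Economics
Fiona   | Economics


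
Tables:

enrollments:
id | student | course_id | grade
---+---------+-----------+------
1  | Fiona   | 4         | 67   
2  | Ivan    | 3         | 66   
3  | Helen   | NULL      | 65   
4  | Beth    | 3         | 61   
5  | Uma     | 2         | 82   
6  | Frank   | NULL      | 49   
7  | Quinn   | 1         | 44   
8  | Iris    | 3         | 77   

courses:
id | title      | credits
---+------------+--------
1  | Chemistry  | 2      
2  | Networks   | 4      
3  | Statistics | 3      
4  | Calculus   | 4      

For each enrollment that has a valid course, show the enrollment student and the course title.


INNER JOIN keeps only enrollments rows whose course_id matches an id in courses. Walk through each enrollment:
  - enrollment 1 (Fiona): course_id=4 -> matches Calculus
  - enrollment 2 (Ivan): course_id=3 -> matches Statistics
  - enrollment 3 (Helen): course_id=NULL, no match -> dropped
  - enrollment 4 (Beth): course_id=3 -> matches Statistics
  - enrollment 5 (Uma): course_id=2 -> matches Networks
  - enrollment 6 (Frank): course_id=NULL, no match -> dropped
  - enrollment 7 (Quinn): course_id=1 -> matches Chemistry
  - enrollment 8 (Iris): course_id=3 -> matches Statistics
So 2 of 8 rows are dropped.

SQL:
SELECT a.student, b.title AS course
FROM enrollments a
INNER JOIN courses b ON a.course_id = b.id

Result:
student | course    
--------+-----------
Fiona   | Calculus  
Ivan    | Statistics
Beth    | Statistics
Uma     | Networks  
Quinn   | Chemistry 
Iris    | Statistics


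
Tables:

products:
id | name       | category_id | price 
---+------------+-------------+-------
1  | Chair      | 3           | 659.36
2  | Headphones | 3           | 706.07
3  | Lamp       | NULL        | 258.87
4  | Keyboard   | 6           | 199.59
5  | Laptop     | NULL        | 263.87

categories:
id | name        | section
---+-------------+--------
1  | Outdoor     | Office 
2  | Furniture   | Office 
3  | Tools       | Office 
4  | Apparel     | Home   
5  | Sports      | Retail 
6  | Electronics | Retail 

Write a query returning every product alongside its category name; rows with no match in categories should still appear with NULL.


LEFT JOIN keeps every row from products (the left table); where category_id has no match in categories, the category columns become NULL. Walk through each product:
  - product 1 (Chair): category_id=3 -> matches Tools
  - product 2 (Headphones): category_id=3 -> matches Tools
  - product 3 (Lamp): category_id=NULL, no match -> kept with NULL
  - product 4 (Keyboard): category_id=6 -> matches Electronics
  - product 5 (Laptop): category_id=NULL, no match -> kept with NULL
All 5 rows appear; 2 have NULL category.

SQL:
SELECT a.name, b.name AS category
FROM products a
LEFT JOIN categories b ON a.category_id = b.id

Result:
name       | category   
-----------+------------
Chair      | Tools      
Headphones | Tools      
Lamp       | NULL       
Keyboard   | Electronics
Laptop     | NULL       


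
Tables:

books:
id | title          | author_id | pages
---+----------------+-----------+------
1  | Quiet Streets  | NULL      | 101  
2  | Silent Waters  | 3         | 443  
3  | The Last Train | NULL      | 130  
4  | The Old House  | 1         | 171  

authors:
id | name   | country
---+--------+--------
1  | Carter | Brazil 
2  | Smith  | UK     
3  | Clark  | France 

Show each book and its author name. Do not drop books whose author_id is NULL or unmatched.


LEFT JOIN keeps every row from books (the left table); where author_id has no match in authors, the author columns become NULL. Walk through each book:
  - book 1 (Quiet Streets): author_id=NULL, no match -> kept with NULL
  - book 2 (Silent Waters): author_id=3 -> matches Clark
  - book 3 (The Last Train): author_id=NULL, no match -> kept with NULL
  - book 4 (The Old House): author_id=1 -> matches Carter
All 4 rows appear; 2 have NULL author.

SQL:
SELECT a.title, b.name AS author
FROM books a
LEFT JOIN authors b ON a.author_id = b.id

Result:
title          | author
---------------+-------
Quiet Streets  | NULL  
Silent Waters  | Clark 
The Last Train | NULL  
The Old House  | Carter


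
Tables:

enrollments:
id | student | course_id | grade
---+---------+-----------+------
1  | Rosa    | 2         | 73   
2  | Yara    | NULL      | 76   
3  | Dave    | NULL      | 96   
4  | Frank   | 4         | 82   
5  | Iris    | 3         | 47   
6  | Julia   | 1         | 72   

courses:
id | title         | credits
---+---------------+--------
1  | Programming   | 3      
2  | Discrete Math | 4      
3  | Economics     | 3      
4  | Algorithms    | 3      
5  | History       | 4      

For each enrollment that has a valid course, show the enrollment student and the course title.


INNER JOIN keeps only enrollments rows whose course_id matches an id in courses. Walk through each enrollment:
  - enrollment 1 (Rosa): course_id=2 -> matches Discrete Math
  - enrollment 2 (Yara): course_id=NULL, no match -> dropped
  - enrollment 3 (Dave): course_id=NULL, no match -> dropped
  - enrollment 4 (Frank): course_id=4 -> matches Algorithms
  - enrollment 5 (Iris): course_id=3 -> matches Economics
  - enrollment 6 (Julia): course_id=1 -> matches Programming
So 2 of 6 rows are dropped.

SQL:
SELECT a.student, b.title AS course
FROM enrollments a
INNER JOIN courses b ON a.course_id = b.id

Result:
student | course       
--------+--------------
Rosa    | Discrete Math
Frank   | Algorithms   
Iris    | Economics    
Julia   | Programming  


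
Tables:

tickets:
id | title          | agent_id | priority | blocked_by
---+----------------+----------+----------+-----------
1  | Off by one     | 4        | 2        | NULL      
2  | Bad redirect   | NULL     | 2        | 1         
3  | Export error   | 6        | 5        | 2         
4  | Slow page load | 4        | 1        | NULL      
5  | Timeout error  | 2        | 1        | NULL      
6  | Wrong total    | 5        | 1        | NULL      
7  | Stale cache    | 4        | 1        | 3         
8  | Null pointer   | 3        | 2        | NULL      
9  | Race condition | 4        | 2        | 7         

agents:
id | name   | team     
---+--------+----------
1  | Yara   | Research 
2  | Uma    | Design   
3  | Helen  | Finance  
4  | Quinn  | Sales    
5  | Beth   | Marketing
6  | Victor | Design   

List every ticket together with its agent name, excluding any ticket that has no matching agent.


INNER JOIN keeps only tickets rows whose agent_id matches an id in agents. Walk through each ticket:
  - ticket 1 (Off by one): agent_id=4 -> matches Quinn
  - ticket 2 (Bad redirect): agent_id=NULL, no match -> dropped
  - ticket 3 (Export error): agent_id=6 -> matches Victor
  - ticket 4 (Slow page load): agent_id=4 -> matches Quinn
  - ticket 5 (Timeout error): agent_id=2 -> matches Uma
  - ticket 6 (Wrong total): agent_id=5 -> matches Beth
  - ticket 7 (Stale cache): agent_id=4 -> matches Quinn
  - ticket 8 (Null pointer): agent_id=3 -> matches Helen
  - ticket 9 (Race condition): agent_id=4 -> matches Quinn
So 1 of 9 rows is dropped.

SQL:
SELECT a.title, b.name AS agent
FROM tickets a
INNER JOIN agents b ON a.agent_id = b.id

Result:
title          | agent 
---------------+-------
Off by one     | Quinn 
Export error   | Victor
Slow page load | Quinn 
Timeout error  | Uma   
Wrong total    | Beth  
Stale cache    | Quinn 
Null pointer   | Helen 
Race condition | Quinn 


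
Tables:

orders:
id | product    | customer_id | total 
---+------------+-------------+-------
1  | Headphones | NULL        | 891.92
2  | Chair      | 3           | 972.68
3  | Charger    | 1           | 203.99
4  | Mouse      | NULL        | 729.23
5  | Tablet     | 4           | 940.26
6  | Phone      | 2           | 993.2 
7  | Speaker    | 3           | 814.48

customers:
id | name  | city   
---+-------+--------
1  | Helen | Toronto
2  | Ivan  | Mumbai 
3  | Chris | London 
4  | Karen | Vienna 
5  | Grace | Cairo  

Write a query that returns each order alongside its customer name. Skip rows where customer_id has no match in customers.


INNER JOIN keeps only orders rows whose customer_id matches an id in customers. Walk through each order:
  - order 1 (Headphones): customer_id=NULL, no match -> dropped
  - order 2 (Chair): customer_id=3 -> matches Chris
  - order 3 (Charger): customer_id=1 -> matches Helen
  - order 4 (Mouse): customer_id=NULL, no match -> dropped
  - order 5 (Tablet): customer_id=4 -> matches Karen
  - order 6 (Phone): customer_id=2 -> matches Ivan
  - order 7 (Speaker): customer_id=3 -> matches Chris
So 2 of 7 rows are dropped.

SQL:
SELECT a.product, b.name AS customer
FROM orders a
INNER JOIN customers b ON a.customer_id = b.id

Result:
product | customer
--------+---------
Chair   | Chris   
Charger | Helen   
Tablet  | Karen   
Phone   | Ivan    
Speaker | Chris   


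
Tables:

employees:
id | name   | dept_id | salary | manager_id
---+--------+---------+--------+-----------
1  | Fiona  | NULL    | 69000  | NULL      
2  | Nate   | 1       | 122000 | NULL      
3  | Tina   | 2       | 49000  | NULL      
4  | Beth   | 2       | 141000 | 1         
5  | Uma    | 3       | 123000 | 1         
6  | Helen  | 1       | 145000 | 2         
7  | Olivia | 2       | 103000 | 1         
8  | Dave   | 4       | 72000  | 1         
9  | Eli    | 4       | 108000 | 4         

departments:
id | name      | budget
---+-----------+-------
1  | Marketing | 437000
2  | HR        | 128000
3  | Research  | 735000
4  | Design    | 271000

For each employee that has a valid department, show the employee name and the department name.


INNER JOIN keeps only employees rows whose dept_id matches an id in departments. Walk through each employee:
  - employee 1 (Fiona): dept_id=NULL, no match -> dropped
  - employee 2 (Nate): dept_id=1 -> matches Marketing
  - employee 3 (Tina): dept_id=2 -> matches HR
  - employee 4 (Beth): dept_id=2 -> matches HR
  - employee 5 (Uma): dept_id=3 -> matches Research
  - employee 6 (Helen): dept_id=1 -> matches Marketing
  - employee 7 (Olivia): dept_id=2 -> matches HR
  - employee 8 (Dave): dept_id=4 -> matches Design
  - employee 9 (Eli): dept_id=4 -> matches Design
So 1 of 9 rows is dropped.

SQL:
SELECT a.name, b.name AS department
FROM employees a
INNER JOIN departments b ON a.dept_id = b.id

Result:
name   | department
-------+-----------
Nate   | Marketing 
Tina   | HR        
Beth   | HR        
Uma    | Research  
Helen  | Marketing 
Olivia | HR        
Dave   | Design    
Eli    | Design    


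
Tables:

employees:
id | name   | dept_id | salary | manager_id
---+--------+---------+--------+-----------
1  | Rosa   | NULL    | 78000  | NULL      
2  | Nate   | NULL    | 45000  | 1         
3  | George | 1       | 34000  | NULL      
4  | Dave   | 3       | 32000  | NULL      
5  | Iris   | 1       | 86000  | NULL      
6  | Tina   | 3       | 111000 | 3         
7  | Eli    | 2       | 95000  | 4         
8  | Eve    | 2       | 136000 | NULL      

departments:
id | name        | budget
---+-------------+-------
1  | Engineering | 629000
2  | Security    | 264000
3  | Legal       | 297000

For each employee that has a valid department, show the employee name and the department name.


INNER JOIN keeps only employees rows whose dept_id matches an id in departments. Walk through each employee:
  - employee 1 (Rosa): dept_id=NULL, no match -> dropped
  - employee 2 (Nate): dept_id=NULL, no match -> dropped
  - employee 3 (George): dept_id=1 -> matches Engineering
  - employee 4 (Dave): dept_id=3 -> matches Legal
  - employee 5 (Iris): dept_id=1 -> matches Engineering
  - employee 6 (Tina): dept_id=3 -> matches Legal
  - employee 7 (Eli): dept_id=2 -> matches Security
  - employee 8 (Eve): dept_id=2 -> matches Security
So 2 of 8 rows are dropped.

SQL:
SELECT a.name, b.name AS department
FROM employees a
INNER JOIN departments b ON a.dept_id = b.id

Result:
name   | department 
-------+------------
George | Engineering
Dave   | Legal      
Iris   | Engineering
Tina   | Legal      
Eli    | Security   
Eve    | Security   
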